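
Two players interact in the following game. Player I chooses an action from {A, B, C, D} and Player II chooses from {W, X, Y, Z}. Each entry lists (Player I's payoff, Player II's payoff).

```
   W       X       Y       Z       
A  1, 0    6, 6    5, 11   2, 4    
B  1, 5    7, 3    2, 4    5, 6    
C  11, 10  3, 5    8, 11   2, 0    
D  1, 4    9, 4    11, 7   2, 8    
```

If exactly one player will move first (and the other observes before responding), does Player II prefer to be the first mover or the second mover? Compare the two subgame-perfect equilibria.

second

If Player I leads: Player II's best replies are A→Y, B→Z, C→Y, D→Z; Player I's induced payoffs 5, 5, 8, 2; outcome (C, Y), payoffs (8, 11).
If Player II leads: Player I's best replies are W→C, X→D, Y→D, Z→B; Player II's induced payoffs 10, 4, 7, 6; outcome (C, W), payoffs (11, 10).
Player II gets 10 moving first and 11 moving second, so Player II prefers to move second.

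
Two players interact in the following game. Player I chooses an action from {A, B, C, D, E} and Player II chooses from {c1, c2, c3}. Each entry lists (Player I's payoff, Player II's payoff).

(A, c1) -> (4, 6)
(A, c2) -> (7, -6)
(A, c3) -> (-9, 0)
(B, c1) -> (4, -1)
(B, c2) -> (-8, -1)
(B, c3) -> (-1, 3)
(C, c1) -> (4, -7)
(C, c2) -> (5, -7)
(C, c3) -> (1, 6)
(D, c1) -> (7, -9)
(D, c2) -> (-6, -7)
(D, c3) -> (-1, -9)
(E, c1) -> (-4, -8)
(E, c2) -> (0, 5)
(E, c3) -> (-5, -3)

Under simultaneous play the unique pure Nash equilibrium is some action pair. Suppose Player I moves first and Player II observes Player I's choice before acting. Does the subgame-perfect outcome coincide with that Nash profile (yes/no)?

Work backward from Player II's decision.
- A: Player II compares 6, -6, 0 and picks c1; Player I would get 4.
- B: Player II compares -1, -1, 3 and picks c3; Player I would get -1.
- C: Player II compares -7, -7, 6 and picks c3; Player I would get 1.
- D: Player II compares -9, -7, -9 and picks c2; Player I would get -6.
- E: Player II compares -8, 5, -3 and picks c2; Player I would get 0.
Among 4, -1, 1, -6, 0, the best is 4 at A. Subgame-perfect outcome: (A, c1) with payoffs (4, 6).
Under simultaneous play:
Player I's best replies: c1→D; c2→A; c3→C.
Player II's best replies: A→c1; B→c3; C→c3; D→c2; E→c2.
Only (C, c3) has each player best-responding; Nash payoffs (1, 6).
Sequential outcome (A, c1) differs from the Nash profile (C, c3).

no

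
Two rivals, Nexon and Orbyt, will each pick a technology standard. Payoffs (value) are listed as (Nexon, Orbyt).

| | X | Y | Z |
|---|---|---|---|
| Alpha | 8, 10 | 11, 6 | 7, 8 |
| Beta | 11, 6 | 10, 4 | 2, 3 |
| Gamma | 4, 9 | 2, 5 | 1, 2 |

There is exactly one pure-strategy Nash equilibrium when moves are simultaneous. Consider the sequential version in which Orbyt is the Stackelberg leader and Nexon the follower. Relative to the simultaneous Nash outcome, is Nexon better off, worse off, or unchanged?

Backward induction with Orbyt moving first.
- X → Nexon plays Beta (best of 8, 11, 4); Orbyt gets 6.
- Y → Nexon plays Alpha (best of 11, 10, 2); Orbyt gets 6.
- Z → Nexon plays Alpha (best of 7, 2, 1); Orbyt gets 8.
Orbyt's induced payoffs are 6, 6, 8, so Orbyt commits to Z. Subgame-perfect outcome: (Alpha, Z) with payoffs (7, 8).
Now find the simultaneous Nash equilibrium.
Nexon's best replies: X→Beta; Y→Alpha; Z→Alpha.
Orbyt's best replies: Alpha→X; Beta→X; Gamma→X.
Only (Beta, X) has each player best-responding; Nash payoffs (11, 6).
Nexon earns 7 sequentially versus 11 at the Nash outcome: worse off.

worse off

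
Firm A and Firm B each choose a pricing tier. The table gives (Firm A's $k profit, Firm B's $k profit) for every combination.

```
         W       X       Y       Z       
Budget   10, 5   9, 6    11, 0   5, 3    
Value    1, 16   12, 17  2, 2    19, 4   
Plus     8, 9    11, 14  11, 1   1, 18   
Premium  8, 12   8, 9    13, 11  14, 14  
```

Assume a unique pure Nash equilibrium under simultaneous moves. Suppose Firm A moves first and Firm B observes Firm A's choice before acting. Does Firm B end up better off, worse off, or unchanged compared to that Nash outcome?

Firm B best-responds to each possible Firm A move:
- Budget: Firm B compares 5, 6, 0, 3 and picks X; Firm A would get 9.
- Value: Firm B compares 16, 17, 2, 4 and picks X; Firm A would get 12.
- Plus: Firm B compares 9, 14, 1, 18 and picks Z; Firm A would get 1.
- Premium: Firm B compares 12, 9, 11, 14 and picks Z; Firm A would get 14.
Maximizing over 9, 12, 1, 14, Firm A chooses Premium. Subgame-perfect outcome: (Premium, Z) with payoffs (14, 14).
Under simultaneous play:
Firm A's best replies: W→Budget; X→Value; Y→Premium; Z→Value.
Firm B's best replies: Budget→X; Value→X; Plus→Z; Premium→Z.
The unique mutual best reply is (Value, X), giving (12, 17).
Firm B earns 14 sequentially versus 17 at the Nash outcome: worse off.

worse off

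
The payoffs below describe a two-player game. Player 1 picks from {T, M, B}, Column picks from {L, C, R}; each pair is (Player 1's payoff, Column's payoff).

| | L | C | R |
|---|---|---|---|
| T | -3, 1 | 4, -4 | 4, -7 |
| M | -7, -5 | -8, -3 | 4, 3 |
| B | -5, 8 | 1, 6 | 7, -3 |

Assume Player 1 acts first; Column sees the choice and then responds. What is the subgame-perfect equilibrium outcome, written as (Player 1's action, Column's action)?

Backward induction with Player 1 moving first.
- T: Column compares 1, -4, -7 and picks L; Player 1 would get -3.
- M: Column compares -5, -3, 3 and picks R; Player 1 would get 4.
- B: Column compares 8, 6, -3 and picks L; Player 1 would get -5.
Maximizing over -3, 4, -5, Player 1 chooses M. Subgame-perfect outcome: (M, R) with payoffs (4, 3).

(M, R)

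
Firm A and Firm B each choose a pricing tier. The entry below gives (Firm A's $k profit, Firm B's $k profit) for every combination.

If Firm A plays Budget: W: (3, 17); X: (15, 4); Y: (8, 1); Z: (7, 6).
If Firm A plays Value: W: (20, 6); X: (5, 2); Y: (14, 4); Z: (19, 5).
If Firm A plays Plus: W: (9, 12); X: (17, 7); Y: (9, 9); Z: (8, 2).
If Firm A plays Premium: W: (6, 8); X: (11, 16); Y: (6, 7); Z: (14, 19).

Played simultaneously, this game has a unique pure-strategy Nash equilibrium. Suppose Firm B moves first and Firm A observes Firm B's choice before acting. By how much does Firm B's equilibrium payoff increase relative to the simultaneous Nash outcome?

Solve by backward induction (Firm B leads).
- W → Firm A plays Value (best of 3, 20, 9, 6); Firm B gets 6.
- X → Firm A plays Plus (best of 15, 5, 17, 11); Firm B gets 7.
- Y → Firm A plays Value (best of 8, 14, 9, 6); Firm B gets 4.
- Z → Firm A plays Value (best of 7, 19, 8, 14); Firm B gets 5.
Maximizing over 6, 7, 4, 5, Firm B chooses X. Subgame-perfect outcome: (Plus, X) with payoffs (17, 7).
Under simultaneous play:
Firm A's best replies: W→Value; X→Plus; Y→Value; Z→Value.
Firm B's best replies: Budget→W; Value→W; Plus→W; Premium→Z.
Only (Value, W) has each player best-responding; Nash payoffs (20, 6).
Firm B's commitment gain: 7 − 6 = 1.

1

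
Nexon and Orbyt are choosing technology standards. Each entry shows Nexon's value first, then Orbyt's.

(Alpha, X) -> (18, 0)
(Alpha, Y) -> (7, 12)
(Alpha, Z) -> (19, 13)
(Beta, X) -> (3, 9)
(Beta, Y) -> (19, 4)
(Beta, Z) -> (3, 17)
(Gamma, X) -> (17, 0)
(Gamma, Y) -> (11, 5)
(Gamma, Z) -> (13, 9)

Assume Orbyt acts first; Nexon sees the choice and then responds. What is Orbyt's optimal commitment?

Z

Backward induction with Orbyt moving first.
- X: Nexon compares 18, 3, 17 and picks Alpha; Orbyt would get 0.
- Y: Nexon compares 7, 19, 11 and picks Beta; Orbyt would get 4.
- Z: Nexon compares 19, 3, 13 and picks Alpha; Orbyt would get 13.
Maximizing over 0, 4, 13, Orbyt chooses Z. Subgame-perfect outcome: (Alpha, Z) with payoffs (19, 13).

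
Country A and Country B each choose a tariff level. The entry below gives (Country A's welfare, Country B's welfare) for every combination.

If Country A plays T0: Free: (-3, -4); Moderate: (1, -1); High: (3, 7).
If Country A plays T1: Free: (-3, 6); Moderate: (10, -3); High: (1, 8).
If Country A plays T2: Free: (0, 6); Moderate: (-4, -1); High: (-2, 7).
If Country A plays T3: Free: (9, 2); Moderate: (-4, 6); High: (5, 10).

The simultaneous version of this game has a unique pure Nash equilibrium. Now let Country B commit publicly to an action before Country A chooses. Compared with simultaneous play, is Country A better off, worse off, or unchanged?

unchanged

Backward induction with Country B moving first.
- Free: Country A compares -3, -3, 0, 9 and picks T3; Country B would get 2.
- Moderate: Country A compares 1, 10, -4, -4 and picks T1; Country B would get -3.
- High: Country A compares 3, 1, -2, 5 and picks T3; Country B would get 10.
Among 2, -3, 10, the best is 10 at High. Subgame-perfect outcome: (T3, High) with payoffs (5, 10).
Now find the simultaneous Nash equilibrium.
Country A's best replies: Free→T3; Moderate→T1; High→T3.
Country B's best replies: T0→High; T1→High; T2→High; T3→High.
The unique mutual best reply is (T3, High), giving (5, 10).
Country A earns 5 sequentially versus 5 at the Nash outcome: unchanged.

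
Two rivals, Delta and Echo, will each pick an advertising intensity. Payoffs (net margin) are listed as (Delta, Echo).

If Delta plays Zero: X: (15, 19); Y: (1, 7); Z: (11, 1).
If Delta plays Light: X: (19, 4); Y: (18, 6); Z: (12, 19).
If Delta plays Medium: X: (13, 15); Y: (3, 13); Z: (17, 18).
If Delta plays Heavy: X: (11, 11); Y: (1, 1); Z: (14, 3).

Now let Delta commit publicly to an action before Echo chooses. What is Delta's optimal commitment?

Medium

Work backward from Echo's decision.
- Zero: Echo compares 19, 7, 1 and picks X; Delta would get 15.
- Light: Echo compares 4, 6, 19 and picks Z; Delta would get 12.
- Medium: Echo compares 15, 13, 18 and picks Z; Delta would get 17.
- Heavy: Echo compares 11, 1, 3 and picks X; Delta would get 11.
Maximizing over 15, 12, 17, 11, Delta chooses Medium. Subgame-perfect outcome: (Medium, Z) with payoffs (17, 18).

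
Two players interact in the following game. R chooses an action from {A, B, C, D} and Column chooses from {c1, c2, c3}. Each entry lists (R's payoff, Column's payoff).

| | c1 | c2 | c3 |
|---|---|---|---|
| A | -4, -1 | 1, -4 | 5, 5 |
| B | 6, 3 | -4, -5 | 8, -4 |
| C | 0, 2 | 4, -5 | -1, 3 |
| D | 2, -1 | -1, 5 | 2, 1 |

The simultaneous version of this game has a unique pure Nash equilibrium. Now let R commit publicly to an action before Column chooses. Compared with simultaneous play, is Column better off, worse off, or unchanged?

unchanged

Work backward from Column's decision.
- A → Column plays c3 (best of -1, -4, 5); R gets 5.
- B → Column plays c1 (best of 3, -5, -4); R gets 6.
- C → Column plays c3 (best of 2, -5, 3); R gets -1.
- D → Column plays c2 (best of -1, 5, 1); R gets -1.
Among 5, 6, -1, -1, the best is 6 at B. Subgame-perfect outcome: (B, c1) with payoffs (6, 3).
For the simultaneous game, intersect best replies.
R's best replies: c1→B; c2→C; c3→B.
Column's best replies: A→c3; B→c1; C→c3; D→c2.
The unique mutual best reply is (B, c1), giving (6, 3).
Column earns 3 sequentially versus 3 at the Nash outcome: unchanged.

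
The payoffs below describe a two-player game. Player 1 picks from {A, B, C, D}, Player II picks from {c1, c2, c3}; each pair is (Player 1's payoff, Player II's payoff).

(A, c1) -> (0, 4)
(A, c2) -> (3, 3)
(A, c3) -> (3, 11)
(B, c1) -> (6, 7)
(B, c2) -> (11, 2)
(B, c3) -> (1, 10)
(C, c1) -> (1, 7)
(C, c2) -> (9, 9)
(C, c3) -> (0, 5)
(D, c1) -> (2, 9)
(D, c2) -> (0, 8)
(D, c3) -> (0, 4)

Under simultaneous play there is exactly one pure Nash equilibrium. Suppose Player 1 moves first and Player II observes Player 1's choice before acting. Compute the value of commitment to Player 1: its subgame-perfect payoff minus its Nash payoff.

Player II best-responds to each possible Player 1 move:
- A: BR = c3, leader payoff 3.
- B: BR = c3, leader payoff 1.
- C: BR = c2, leader payoff 9.
- D: BR = c1, leader payoff 2.
Among 3, 1, 9, 2, the best is 9 at C. Subgame-perfect outcome: (C, c2) with payoffs (9, 9).
For the simultaneous game, intersect best replies.
Player 1's best replies: c1→B; c2→B; c3→A.
Player II's best replies: A→c3; B→c3; C→c2; D→c1.
Only (A, c3) has each player best-responding; Nash payoffs (3, 11).
Player 1's commitment gain: 9 − 3 = 6.

6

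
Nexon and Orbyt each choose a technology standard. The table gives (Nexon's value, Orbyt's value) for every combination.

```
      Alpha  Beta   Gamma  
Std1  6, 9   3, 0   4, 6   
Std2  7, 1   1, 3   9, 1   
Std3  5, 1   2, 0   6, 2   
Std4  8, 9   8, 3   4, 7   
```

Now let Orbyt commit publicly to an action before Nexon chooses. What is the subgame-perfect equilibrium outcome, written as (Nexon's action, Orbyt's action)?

(Std4, Alpha)

Work backward from Nexon's decision.
- Alpha: Nexon compares 6, 7, 5, 8 and picks Std4; Orbyt would get 9.
- Beta: Nexon compares 3, 1, 2, 8 and picks Std4; Orbyt would get 3.
- Gamma: Nexon compares 4, 9, 6, 4 and picks Std2; Orbyt would get 1.
Among 9, 3, 1, the best is 9 at Alpha. Subgame-perfect outcome: (Std4, Alpha) with payoffs (8, 9).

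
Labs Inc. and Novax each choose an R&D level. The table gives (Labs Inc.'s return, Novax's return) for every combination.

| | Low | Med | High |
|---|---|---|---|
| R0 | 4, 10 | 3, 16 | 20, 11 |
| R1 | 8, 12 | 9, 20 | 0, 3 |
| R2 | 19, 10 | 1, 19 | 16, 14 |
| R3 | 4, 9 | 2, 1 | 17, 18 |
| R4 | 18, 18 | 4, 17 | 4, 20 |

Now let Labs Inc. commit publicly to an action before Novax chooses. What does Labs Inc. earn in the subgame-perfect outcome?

Work backward from Novax's decision.
- R0: BR = Med, leader payoff 3.
- R1: BR = Med, leader payoff 9.
- R2: BR = Med, leader payoff 1.
- R3: BR = High, leader payoff 17.
- R4: BR = High, leader payoff 4.
Labs Inc.'s induced payoffs are 3, 9, 1, 17, 4, so Labs Inc. commits to R3. Subgame-perfect outcome: (R3, High) with payoffs (17, 18).

17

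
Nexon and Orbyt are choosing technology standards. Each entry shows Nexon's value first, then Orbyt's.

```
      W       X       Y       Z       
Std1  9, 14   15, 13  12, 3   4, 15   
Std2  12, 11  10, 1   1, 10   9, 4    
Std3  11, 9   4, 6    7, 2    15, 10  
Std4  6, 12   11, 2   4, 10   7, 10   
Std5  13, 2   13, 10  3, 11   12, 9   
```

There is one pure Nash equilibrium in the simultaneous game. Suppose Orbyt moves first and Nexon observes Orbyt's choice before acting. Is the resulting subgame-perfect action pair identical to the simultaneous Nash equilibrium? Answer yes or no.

Nexon best-responds to each possible Orbyt move:
- W: BR = Std5, leader payoff 2.
- X: BR = Std1, leader payoff 13.
- Y: BR = Std1, leader payoff 3.
- Z: BR = Std3, leader payoff 10.
Orbyt's induced payoffs are 2, 13, 3, 10, so Orbyt commits to X. Subgame-perfect outcome: (Std1, X) with payoffs (15, 13).
Now find the simultaneous Nash equilibrium.
Nexon's best replies: W→Std5; X→Std1; Y→Std1; Z→Std3.
Orbyt's best replies: Std1→Z; Std2→W; Std3→Z; Std4→W; Std5→Y.
The unique mutual best reply is (Std3, Z), giving (15, 10).
Sequential outcome (Std1, X) differs from the Nash profile (Std3, Z).

no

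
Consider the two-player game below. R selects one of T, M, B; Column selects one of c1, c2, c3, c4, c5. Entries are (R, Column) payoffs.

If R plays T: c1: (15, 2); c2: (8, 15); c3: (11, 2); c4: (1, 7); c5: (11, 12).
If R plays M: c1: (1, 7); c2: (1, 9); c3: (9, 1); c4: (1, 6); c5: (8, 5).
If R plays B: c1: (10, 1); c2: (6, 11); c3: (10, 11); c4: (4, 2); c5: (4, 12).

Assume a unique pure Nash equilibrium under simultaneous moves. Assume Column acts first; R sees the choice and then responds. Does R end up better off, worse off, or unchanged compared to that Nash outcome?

unchanged

Work backward from R's decision.
- c1 → R plays T (best of 15, 1, 10); Column gets 2.
- c2 → R plays T (best of 8, 1, 6); Column gets 15.
- c3 → R plays T (best of 11, 9, 10); Column gets 2.
- c4 → R plays B (best of 1, 1, 4); Column gets 2.
- c5 → R plays T (best of 11, 8, 4); Column gets 12.
Maximizing over 2, 15, 2, 2, 12, Column chooses c2. Subgame-perfect outcome: (T, c2) with payoffs (8, 15).
For the simultaneous game, intersect best replies.
R's best replies: c1→T; c2→T; c3→T; c4→B; c5→T.
Column's best replies: T→c2; M→c2; B→c5.
Only (T, c2) has each player best-responding; Nash payoffs (8, 15).
R earns 8 sequentially versus 8 at the Nash outcome: unchanged.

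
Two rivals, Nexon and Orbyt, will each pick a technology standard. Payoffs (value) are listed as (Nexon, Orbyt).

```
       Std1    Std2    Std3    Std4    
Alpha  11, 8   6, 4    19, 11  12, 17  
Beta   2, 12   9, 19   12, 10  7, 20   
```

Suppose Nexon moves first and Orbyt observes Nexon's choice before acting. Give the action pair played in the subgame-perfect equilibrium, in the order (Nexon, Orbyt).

Solve by backward induction (Nexon leads).
- Alpha: BR = Std4, leader payoff 12.
- Beta: BR = Std4, leader payoff 7.
Among 12, 7, the best is 12 at Alpha. Subgame-perfect outcome: (Alpha, Std4) with payoffs (12, 17).

(Alpha, Std4)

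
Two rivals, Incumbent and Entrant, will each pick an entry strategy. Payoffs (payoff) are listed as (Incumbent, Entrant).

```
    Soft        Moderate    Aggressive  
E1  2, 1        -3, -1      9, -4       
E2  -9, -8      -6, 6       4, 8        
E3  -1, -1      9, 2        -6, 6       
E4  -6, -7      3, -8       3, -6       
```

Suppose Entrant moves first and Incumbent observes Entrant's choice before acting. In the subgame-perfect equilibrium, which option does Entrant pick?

Moderate

Incumbent best-responds to each possible Entrant move:
- Soft → Incumbent plays E1 (best of 2, -9, -1, -6); Entrant gets 1.
- Moderate → Incumbent plays E3 (best of -3, -6, 9, 3); Entrant gets 2.
- Aggressive → Incumbent plays E1 (best of 9, 4, -6, 3); Entrant gets -4.
Among 1, 2, -4, the best is 2 at Moderate. Subgame-perfect outcome: (E3, Moderate) with payoffs (9, 2).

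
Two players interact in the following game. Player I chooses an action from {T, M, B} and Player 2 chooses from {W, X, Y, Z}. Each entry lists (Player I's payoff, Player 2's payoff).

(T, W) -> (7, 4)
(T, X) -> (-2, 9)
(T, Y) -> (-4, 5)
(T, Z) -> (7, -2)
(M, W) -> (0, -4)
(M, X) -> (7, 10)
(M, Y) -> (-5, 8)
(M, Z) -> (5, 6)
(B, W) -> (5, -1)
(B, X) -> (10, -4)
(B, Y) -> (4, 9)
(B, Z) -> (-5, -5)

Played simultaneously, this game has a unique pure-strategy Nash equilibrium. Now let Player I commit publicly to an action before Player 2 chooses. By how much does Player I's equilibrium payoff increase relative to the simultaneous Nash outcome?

Player 2 best-responds to each possible Player I move:
- T → Player 2 plays X (best of 4, 9, 5, -2); Player I gets -2.
- M → Player 2 plays X (best of -4, 10, 8, 6); Player I gets 7.
- B → Player 2 plays Y (best of -1, -4, 9, -5); Player I gets 4.
Maximizing over -2, 7, 4, Player I chooses M. Subgame-perfect outcome: (M, X) with payoffs (7, 10).
For the simultaneous game, intersect best replies.
Player I's best replies: W→T; X→B; Y→B; Z→T.
Player 2's best replies: T→X; M→X; B→Y.
The unique mutual best reply is (B, Y), giving (4, 9).
Player I's commitment gain: 7 − 4 = 3.

3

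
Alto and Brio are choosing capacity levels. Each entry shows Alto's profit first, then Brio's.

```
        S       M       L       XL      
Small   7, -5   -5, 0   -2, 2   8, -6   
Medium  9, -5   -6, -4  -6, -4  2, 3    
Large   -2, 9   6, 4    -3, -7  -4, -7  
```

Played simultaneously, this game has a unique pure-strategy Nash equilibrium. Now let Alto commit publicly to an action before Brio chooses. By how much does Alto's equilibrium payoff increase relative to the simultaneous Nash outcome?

4

Backward induction with Alto moving first.
- Small → Brio plays L (best of -5, 0, 2, -6); Alto gets -2.
- Medium → Brio plays XL (best of -5, -4, -4, 3); Alto gets 2.
- Large → Brio plays S (best of 9, 4, -7, -7); Alto gets -2.
Among -2, 2, -2, the best is 2 at Medium. Subgame-perfect outcome: (Medium, XL) with payoffs (2, 3).
Under simultaneous play:
Alto's best replies: S→Medium; M→Large; L→Small; XL→Small.
Brio's best replies: Small→L; Medium→XL; Large→S.
The unique mutual best reply is (Small, L), giving (-2, 2).
Alto's commitment gain: 2 − -2 = 4.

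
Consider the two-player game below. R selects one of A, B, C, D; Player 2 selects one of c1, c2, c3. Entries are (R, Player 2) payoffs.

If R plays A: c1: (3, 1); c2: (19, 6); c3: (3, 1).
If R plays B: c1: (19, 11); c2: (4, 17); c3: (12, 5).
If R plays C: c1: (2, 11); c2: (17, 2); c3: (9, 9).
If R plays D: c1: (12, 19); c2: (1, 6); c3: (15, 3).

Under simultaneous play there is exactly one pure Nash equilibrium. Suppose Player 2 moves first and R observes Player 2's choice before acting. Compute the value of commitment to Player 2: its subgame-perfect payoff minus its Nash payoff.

5

Work backward from R's decision.
- c1: R compares 3, 19, 2, 12 and picks B; Player 2 would get 11.
- c2: R compares 19, 4, 17, 1 and picks A; Player 2 would get 6.
- c3: R compares 3, 12, 9, 15 and picks D; Player 2 would get 3.
Player 2's induced payoffs are 11, 6, 3, so Player 2 commits to c1. Subgame-perfect outcome: (B, c1) with payoffs (19, 11).
Now find the simultaneous Nash equilibrium.
R's best replies: c1→B; c2→A; c3→D.
Player 2's best replies: A→c2; B→c2; C→c1; D→c1.
Only (A, c2) has each player best-responding; Nash payoffs (19, 6).
Player 2's commitment gain: 11 − 6 = 5.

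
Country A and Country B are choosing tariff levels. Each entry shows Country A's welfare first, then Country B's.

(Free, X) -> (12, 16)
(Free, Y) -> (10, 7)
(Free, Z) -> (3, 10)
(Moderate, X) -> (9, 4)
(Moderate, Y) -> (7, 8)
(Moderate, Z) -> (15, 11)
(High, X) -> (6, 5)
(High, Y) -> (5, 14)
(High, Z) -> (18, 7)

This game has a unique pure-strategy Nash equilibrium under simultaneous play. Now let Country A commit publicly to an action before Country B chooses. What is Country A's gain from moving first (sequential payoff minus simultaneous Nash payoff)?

3

Country B best-responds to each possible Country A move:
- Free: Country B compares 16, 7, 10 and picks X; Country A would get 12.
- Moderate: Country B compares 4, 8, 11 and picks Z; Country A would get 15.
- High: Country B compares 5, 14, 7 and picks Y; Country A would get 5.
Country A's induced payoffs are 12, 15, 5, so Country A commits to Moderate. Subgame-perfect outcome: (Moderate, Z) with payoffs (15, 11).
Now find the simultaneous Nash equilibrium.
Country A's best replies: X→Free; Y→Free; Z→High.
Country B's best replies: Free→X; Moderate→Z; High→Y.
Only (Free, X) has each player best-responding; Nash payoffs (12, 16).
Country A's commitment gain: 15 − 12 = 3.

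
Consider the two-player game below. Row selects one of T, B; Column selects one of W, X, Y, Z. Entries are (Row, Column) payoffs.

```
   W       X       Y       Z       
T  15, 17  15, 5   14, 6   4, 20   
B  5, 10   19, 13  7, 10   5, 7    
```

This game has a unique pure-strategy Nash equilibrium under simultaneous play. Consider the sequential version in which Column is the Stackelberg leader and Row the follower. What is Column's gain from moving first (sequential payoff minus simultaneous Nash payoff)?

4

Backward induction with Column moving first.
- W → Row plays T (best of 15, 5); Column gets 17.
- X → Row plays B (best of 15, 19); Column gets 13.
- Y → Row plays T (best of 14, 7); Column gets 6.
- Z → Row plays B (best of 4, 5); Column gets 7.
Among 17, 13, 6, 7, the best is 17 at W. Subgame-perfect outcome: (T, W) with payoffs (15, 17).
Now find the simultaneous Nash equilibrium.
Row's best replies: W→T; X→B; Y→T; Z→B.
Column's best replies: T→Z; B→X.
Only (B, X) has each player best-responding; Nash payoffs (19, 13).
Column's commitment gain: 17 − 13 = 4.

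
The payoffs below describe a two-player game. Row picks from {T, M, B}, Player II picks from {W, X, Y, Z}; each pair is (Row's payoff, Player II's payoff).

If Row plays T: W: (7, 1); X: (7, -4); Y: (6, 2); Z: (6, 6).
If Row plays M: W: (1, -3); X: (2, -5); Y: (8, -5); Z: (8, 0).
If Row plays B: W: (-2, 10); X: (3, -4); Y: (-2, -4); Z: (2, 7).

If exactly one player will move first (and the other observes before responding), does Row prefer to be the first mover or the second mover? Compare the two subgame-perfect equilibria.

If Row leads: Player II's best replies are T→Z, M→Z, B→W; Row's induced payoffs 6, 8, -2; outcome (M, Z), payoffs (8, 0).
If Player II leads: Row's best replies are W→T, X→T, Y→M, Z→M; Player II's induced payoffs 1, -4, -5, 0; outcome (T, W), payoffs (7, 1).
Row gets 8 moving first and 7 moving second, so Row prefers to move first.

first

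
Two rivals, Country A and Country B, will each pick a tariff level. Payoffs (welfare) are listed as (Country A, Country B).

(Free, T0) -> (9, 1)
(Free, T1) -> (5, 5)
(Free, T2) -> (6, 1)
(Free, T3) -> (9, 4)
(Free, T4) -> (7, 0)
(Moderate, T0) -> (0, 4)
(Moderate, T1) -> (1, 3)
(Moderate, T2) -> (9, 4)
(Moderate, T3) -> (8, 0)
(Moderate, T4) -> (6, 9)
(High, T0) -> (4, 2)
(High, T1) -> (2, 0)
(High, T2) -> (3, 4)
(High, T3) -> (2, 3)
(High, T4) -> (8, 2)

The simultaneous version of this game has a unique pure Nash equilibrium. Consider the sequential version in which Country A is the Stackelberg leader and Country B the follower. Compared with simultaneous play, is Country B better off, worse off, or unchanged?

better off

Solve by backward induction (Country A leads).
- Free: BR = T1, leader payoff 5.
- Moderate: BR = T4, leader payoff 6.
- High: BR = T2, leader payoff 3.
Country A's induced payoffs are 5, 6, 3, so Country A commits to Moderate. Subgame-perfect outcome: (Moderate, T4) with payoffs (6, 9).
Under simultaneous play:
Country A's best replies: T0→Free; T1→Free; T2→Moderate; T3→Free; T4→High.
Country B's best replies: Free→T1; Moderate→T4; High→T2.
The unique mutual best reply is (Free, T1), giving (5, 5).
Country B earns 9 sequentially versus 5 at the Nash outcome: better off.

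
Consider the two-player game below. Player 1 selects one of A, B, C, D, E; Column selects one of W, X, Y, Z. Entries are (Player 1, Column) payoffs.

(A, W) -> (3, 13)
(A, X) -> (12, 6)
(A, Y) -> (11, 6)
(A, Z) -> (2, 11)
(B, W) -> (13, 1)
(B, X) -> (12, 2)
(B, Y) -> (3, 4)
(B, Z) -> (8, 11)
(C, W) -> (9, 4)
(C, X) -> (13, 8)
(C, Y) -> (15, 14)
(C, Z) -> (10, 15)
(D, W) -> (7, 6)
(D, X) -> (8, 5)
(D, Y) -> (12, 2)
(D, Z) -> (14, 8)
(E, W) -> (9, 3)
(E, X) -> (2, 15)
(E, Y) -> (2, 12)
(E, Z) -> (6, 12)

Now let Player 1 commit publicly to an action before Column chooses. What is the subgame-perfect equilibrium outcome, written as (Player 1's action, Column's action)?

Solve by backward induction (Player 1 leads).
- A: BR = W, leader payoff 3.
- B: BR = Z, leader payoff 8.
- C: BR = Z, leader payoff 10.
- D: BR = Z, leader payoff 14.
- E: BR = X, leader payoff 2.
Among 3, 8, 10, 14, 2, the best is 14 at D. Subgame-perfect outcome: (D, Z) with payoffs (14, 8).

(D, Z)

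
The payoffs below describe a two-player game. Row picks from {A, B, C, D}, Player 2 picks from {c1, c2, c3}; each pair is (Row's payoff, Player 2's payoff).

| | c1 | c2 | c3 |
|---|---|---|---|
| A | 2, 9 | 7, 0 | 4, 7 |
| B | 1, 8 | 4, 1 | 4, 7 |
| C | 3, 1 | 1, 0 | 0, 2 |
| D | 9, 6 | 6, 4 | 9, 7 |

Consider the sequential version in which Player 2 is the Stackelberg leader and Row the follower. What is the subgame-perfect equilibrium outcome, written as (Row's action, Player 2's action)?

Row best-responds to each possible Player 2 move:
- c1: Row compares 2, 1, 3, 9 and picks D; Player 2 would get 6.
- c2: Row compares 7, 4, 1, 6 and picks A; Player 2 would get 0.
- c3: Row compares 4, 4, 0, 9 and picks D; Player 2 would get 7.
Player 2's induced payoffs are 6, 0, 7, so Player 2 commits to c3. Subgame-perfect outcome: (D, c3) with payoffs (9, 7).

(D, c3)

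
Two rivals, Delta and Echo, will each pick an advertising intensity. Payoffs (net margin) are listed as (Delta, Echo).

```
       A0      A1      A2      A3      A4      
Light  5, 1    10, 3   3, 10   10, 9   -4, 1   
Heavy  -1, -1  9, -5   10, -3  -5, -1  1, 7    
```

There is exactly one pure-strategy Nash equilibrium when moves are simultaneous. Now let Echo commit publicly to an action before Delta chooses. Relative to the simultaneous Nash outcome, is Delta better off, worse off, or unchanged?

better off

Work backward from Delta's decision.
- A0 → Delta plays Light (best of 5, -1); Echo gets 1.
- A1 → Delta plays Light (best of 10, 9); Echo gets 3.
- A2 → Delta plays Heavy (best of 3, 10); Echo gets -3.
- A3 → Delta plays Light (best of 10, -5); Echo gets 9.
- A4 → Delta plays Heavy (best of -4, 1); Echo gets 7.
Echo's induced payoffs are 1, 3, -3, 9, 7, so Echo commits to A3. Subgame-perfect outcome: (Light, A3) with payoffs (10, 9).
Under simultaneous play:
Delta's best replies: A0→Light; A1→Light; A2→Heavy; A3→Light; A4→Heavy.
Echo's best replies: Light→A2; Heavy→A4.
Only (Heavy, A4) has each player best-responding; Nash payoffs (1, 7).
Delta earns 10 sequentially versus 1 at the Nash outcome: better off.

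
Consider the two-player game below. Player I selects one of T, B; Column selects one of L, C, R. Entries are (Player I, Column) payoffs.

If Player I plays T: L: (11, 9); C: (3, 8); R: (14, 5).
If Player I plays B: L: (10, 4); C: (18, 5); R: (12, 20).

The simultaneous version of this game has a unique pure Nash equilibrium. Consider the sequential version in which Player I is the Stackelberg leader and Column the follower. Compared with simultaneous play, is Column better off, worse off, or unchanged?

Column best-responds to each possible Player I move:
- T → Column plays L (best of 9, 8, 5); Player I gets 11.
- B → Column plays R (best of 4, 5, 20); Player I gets 12.
Among 11, 12, the best is 12 at B. Subgame-perfect outcome: (B, R) with payoffs (12, 20).
Under simultaneous play:
Player I's best replies: L→T; C→B; R→T.
Column's best replies: T→L; B→R.
Only (T, L) has each player best-responding; Nash payoffs (11, 9).
Column earns 20 sequentially versus 9 at the Nash outcome: better off.

better off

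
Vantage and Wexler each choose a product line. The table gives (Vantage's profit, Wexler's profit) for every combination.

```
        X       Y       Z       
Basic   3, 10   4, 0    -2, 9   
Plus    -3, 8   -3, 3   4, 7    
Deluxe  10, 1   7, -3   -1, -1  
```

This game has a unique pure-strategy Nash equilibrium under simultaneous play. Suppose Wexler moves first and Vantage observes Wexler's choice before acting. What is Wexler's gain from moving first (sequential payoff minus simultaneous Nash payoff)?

Solve by backward induction (Wexler leads).
- X → Vantage plays Deluxe (best of 3, -3, 10); Wexler gets 1.
- Y → Vantage plays Deluxe (best of 4, -3, 7); Wexler gets -3.
- Z → Vantage plays Plus (best of -2, 4, -1); Wexler gets 7.
Among 1, -3, 7, the best is 7 at Z. Subgame-perfect outcome: (Plus, Z) with payoffs (4, 7).
Now find the simultaneous Nash equilibrium.
Vantage's best replies: X→Deluxe; Y→Deluxe; Z→Plus.
Wexler's best replies: Basic→X; Plus→X; Deluxe→X.
Only (Deluxe, X) has each player best-responding; Nash payoffs (10, 1).
Wexler's commitment gain: 7 − 1 = 6.

6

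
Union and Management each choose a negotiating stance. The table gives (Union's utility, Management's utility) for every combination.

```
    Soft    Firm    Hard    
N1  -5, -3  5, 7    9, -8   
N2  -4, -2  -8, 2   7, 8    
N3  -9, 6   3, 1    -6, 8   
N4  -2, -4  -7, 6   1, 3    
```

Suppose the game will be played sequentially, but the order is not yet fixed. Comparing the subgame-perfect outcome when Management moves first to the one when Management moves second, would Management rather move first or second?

If Union leads: Management's best replies are N1→Firm, N2→Hard, N3→Hard, N4→Firm; Union's induced payoffs 5, 7, -6, -7; outcome (N2, Hard), payoffs (7, 8).
If Management leads: Union's best replies are Soft→N4, Firm→N1, Hard→N1; Management's induced payoffs -4, 7, -8; outcome (N1, Firm), payoffs (5, 7).
Management gets 7 moving first and 8 moving second, so Management prefers to move second.

second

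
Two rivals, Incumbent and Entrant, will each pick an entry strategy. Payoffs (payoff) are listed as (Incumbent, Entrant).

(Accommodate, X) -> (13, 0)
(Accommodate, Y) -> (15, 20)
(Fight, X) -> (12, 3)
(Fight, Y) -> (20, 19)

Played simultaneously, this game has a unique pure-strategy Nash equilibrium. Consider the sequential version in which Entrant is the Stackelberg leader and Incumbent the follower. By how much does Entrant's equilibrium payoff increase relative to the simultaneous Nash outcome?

Incumbent best-responds to each possible Entrant move:
- X: Incumbent compares 13, 12 and picks Accommodate; Entrant would get 0.
- Y: Incumbent compares 15, 20 and picks Fight; Entrant would get 19.
Entrant's induced payoffs are 0, 19, so Entrant commits to Y. Subgame-perfect outcome: (Fight, Y) with payoffs (20, 19).
Now find the simultaneous Nash equilibrium.
Incumbent's best replies: X→Accommodate; Y→Fight.
Entrant's best replies: Accommodate→Y; Fight→Y.
Only (Fight, Y) has each player best-responding; Nash payoffs (20, 19).
Entrant's commitment gain: 19 − 19 = 0.

0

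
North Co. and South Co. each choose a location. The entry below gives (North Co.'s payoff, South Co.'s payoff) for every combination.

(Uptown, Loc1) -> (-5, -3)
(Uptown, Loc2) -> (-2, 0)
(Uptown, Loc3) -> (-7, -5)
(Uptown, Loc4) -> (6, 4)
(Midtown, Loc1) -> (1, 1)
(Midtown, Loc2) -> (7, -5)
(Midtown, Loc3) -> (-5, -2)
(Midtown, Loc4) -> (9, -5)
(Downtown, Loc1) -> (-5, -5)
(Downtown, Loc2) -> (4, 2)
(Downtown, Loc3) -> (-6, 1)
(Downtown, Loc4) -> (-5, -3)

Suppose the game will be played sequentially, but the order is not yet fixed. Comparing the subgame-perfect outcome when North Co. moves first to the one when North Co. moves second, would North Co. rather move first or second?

If North Co. leads: South Co.'s best replies are Uptown→Loc4, Midtown→Loc1, Downtown→Loc2; North Co.'s induced payoffs 6, 1, 4; outcome (Uptown, Loc4), payoffs (6, 4).
If South Co. leads: North Co.'s best replies are Loc1→Midtown, Loc2→Midtown, Loc3→Midtown, Loc4→Midtown; South Co.'s induced payoffs 1, -5, -2, -5; outcome (Midtown, Loc1), payoffs (1, 1).
North Co. gets 6 moving first and 1 moving second, so North Co. prefers to move first.

first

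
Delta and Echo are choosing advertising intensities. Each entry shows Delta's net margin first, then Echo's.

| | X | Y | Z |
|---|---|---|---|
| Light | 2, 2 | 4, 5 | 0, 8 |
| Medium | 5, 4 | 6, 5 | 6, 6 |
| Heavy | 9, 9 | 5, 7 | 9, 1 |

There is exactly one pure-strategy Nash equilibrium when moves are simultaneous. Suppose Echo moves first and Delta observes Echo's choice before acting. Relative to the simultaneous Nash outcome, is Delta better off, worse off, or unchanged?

Backward induction with Echo moving first.
- X: BR = Heavy, leader payoff 9.
- Y: BR = Medium, leader payoff 5.
- Z: BR = Heavy, leader payoff 1.
Among 9, 5, 1, the best is 9 at X. Subgame-perfect outcome: (Heavy, X) with payoffs (9, 9).
For the simultaneous game, intersect best replies.
Delta's best replies: X→Heavy; Y→Medium; Z→Heavy.
Echo's best replies: Light→Z; Medium→Z; Heavy→X.
The unique mutual best reply is (Heavy, X), giving (9, 9).
Delta earns 9 sequentially versus 9 at the Nash outcome: unchanged.

unchanged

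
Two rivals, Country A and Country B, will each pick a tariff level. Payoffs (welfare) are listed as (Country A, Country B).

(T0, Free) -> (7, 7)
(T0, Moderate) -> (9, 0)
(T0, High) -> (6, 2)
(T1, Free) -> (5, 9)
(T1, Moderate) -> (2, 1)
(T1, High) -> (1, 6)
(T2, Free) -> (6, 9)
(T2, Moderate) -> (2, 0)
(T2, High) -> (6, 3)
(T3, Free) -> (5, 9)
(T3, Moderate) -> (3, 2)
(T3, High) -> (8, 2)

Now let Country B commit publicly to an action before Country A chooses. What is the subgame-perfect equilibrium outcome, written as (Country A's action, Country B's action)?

Work backward from Country A's decision.
- Free: Country A compares 7, 5, 6, 5 and picks T0; Country B would get 7.
- Moderate: Country A compares 9, 2, 2, 3 and picks T0; Country B would get 0.
- High: Country A compares 6, 1, 6, 8 and picks T3; Country B would get 2.
Among 7, 0, 2, the best is 7 at Free. Subgame-perfect outcome: (T0, Free) with payoffs (7, 7).

(T0, Free)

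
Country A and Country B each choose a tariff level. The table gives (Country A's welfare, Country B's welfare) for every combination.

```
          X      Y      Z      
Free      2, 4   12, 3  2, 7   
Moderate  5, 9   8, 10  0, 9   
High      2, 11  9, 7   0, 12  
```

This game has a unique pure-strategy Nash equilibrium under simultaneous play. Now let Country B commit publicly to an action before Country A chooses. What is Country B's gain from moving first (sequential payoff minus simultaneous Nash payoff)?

Work backward from Country A's decision.
- X → Country A plays Moderate (best of 2, 5, 2); Country B gets 9.
- Y → Country A plays Free (best of 12, 8, 9); Country B gets 3.
- Z → Country A plays Free (best of 2, 0, 0); Country B gets 7.
Country B's induced payoffs are 9, 3, 7, so Country B commits to X. Subgame-perfect outcome: (Moderate, X) with payoffs (5, 9).
Now find the simultaneous Nash equilibrium.
Country A's best replies: X→Moderate; Y→Free; Z→Free.
Country B's best replies: Free→Z; Moderate→Y; High→Z.
The unique mutual best reply is (Free, Z), giving (2, 7).
Country B's commitment gain: 9 − 7 = 2.

2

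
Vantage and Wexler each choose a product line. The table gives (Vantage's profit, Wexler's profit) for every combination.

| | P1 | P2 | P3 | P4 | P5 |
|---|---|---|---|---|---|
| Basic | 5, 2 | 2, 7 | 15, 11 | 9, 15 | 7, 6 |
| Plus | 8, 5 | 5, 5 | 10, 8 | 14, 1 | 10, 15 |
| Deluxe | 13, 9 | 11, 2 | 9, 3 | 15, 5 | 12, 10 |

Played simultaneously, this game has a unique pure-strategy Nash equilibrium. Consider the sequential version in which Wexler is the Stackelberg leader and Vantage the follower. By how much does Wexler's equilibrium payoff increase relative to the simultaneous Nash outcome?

1

Solve by backward induction (Wexler leads).
- P1: Vantage compares 5, 8, 13 and picks Deluxe; Wexler would get 9.
- P2: Vantage compares 2, 5, 11 and picks Deluxe; Wexler would get 2.
- P3: Vantage compares 15, 10, 9 and picks Basic; Wexler would get 11.
- P4: Vantage compares 9, 14, 15 and picks Deluxe; Wexler would get 5.
- P5: Vantage compares 7, 10, 12 and picks Deluxe; Wexler would get 10.
Maximizing over 9, 2, 11, 5, 10, Wexler chooses P3. Subgame-perfect outcome: (Basic, P3) with payoffs (15, 11).
Under simultaneous play:
Vantage's best replies: P1→Deluxe; P2→Deluxe; P3→Basic; P4→Deluxe; P5→Deluxe.
Wexler's best replies: Basic→P4; Plus→P5; Deluxe→P5.
Only (Deluxe, P5) has each player best-responding; Nash payoffs (12, 10).
Wexler's commitment gain: 11 − 10 = 1.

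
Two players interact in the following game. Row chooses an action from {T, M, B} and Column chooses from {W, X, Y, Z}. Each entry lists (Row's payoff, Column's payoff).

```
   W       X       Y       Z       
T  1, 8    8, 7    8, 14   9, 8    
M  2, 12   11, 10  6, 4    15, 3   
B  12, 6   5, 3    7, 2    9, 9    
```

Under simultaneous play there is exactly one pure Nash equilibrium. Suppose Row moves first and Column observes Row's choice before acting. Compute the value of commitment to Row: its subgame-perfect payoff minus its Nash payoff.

Work backward from Column's decision.
- T → Column plays Y (best of 8, 7, 14, 8); Row gets 8.
- M → Column plays W (best of 12, 10, 4, 3); Row gets 2.
- B → Column plays Z (best of 6, 3, 2, 9); Row gets 9.
Among 8, 2, 9, the best is 9 at B. Subgame-perfect outcome: (B, Z) with payoffs (9, 9).
Now find the simultaneous Nash equilibrium.
Row's best replies: W→B; X→M; Y→T; Z→M.
Column's best replies: T→Y; M→W; B→Z.
The unique mutual best reply is (T, Y), giving (8, 14).
Row's commitment gain: 9 − 8 = 1.

1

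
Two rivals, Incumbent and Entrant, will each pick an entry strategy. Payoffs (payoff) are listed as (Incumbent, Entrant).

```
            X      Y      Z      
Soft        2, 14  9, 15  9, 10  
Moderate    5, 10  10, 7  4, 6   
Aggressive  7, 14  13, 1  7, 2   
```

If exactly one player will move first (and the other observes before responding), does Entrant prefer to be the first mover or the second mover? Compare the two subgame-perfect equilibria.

If Incumbent leads: Entrant's best replies are Soft→Y, Moderate→X, Aggressive→X; Incumbent's induced payoffs 9, 5, 7; outcome (Soft, Y), payoffs (9, 15).
If Entrant leads: Incumbent's best replies are X→Aggressive, Y→Aggressive, Z→Soft; Entrant's induced payoffs 14, 1, 10; outcome (Aggressive, X), payoffs (7, 14).
Entrant gets 14 moving first and 15 moving second, so Entrant prefers to move second.

second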